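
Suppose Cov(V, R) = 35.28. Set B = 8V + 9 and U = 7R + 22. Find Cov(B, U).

Cov(B, U) = 1975.68

Cov(B, U) = a·c·Cov(V, R) = 8·7·35.28 = 1975.68. Additive constants drop out.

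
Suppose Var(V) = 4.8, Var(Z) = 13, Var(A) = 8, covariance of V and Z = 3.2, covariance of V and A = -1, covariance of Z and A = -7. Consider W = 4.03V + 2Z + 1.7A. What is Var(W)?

Var(W) = 143.35832

Var(W) = a²·Var(V) + b²·Var(Z) + c²·Var(A) + 2ab·covariance of V and Z + 2ac·covariance of V and A + 2bc·covariance of Z and A, with a = 4.03, b = 2, c = 1.7.
= 77.95632 + 52 + 23.12 + 51.584 + (-13.702) + (-47.6)
= 143.35832.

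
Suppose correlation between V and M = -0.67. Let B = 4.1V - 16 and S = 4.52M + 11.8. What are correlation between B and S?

Linear rescalings preserve correlation up to sign; here the slopes 4.1 and 4.52 have the same sign, so correlation between B and S = correlation between V and M = -0.67.

correlation between B and S = -0.67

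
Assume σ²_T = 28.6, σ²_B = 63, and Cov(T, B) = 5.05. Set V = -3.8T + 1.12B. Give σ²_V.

σ²_V = a²·σ²_T + b²·σ²_B + 2ab·Cov(T, B) with a = -3.8, b = 1.12.
= (-3.8)²·28.6 + 1.12²·63 + 2·(-3.8)·1.12·5.05
= 412.984 + 79.0272 + (-42.9856) = 449.0256.

σ²_V = 449.0256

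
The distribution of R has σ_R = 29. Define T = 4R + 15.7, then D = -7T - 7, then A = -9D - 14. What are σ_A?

σ_A = 7308

σ_T = |4|·29 = 116.
σ_D = |-7|·116 = 812.
σ_A = |-9|·812 = 7308.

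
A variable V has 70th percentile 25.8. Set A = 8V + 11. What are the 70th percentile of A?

70th percentile of A = 217.4

Since a = 8 > 0 the transformation is increasing, so the 70th percentile of A = a·(P_{70} of V) + b = 8·25.8 + 11 = 217.4.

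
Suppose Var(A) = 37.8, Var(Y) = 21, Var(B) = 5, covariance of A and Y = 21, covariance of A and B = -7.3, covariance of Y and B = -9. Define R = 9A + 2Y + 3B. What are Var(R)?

Var(R) = a²·Var(A) + b²·Var(Y) + c²·Var(B) + 2ab·covariance of A and Y + 2ac·covariance of A and B + 2bc·covariance of Y and B, with a = 9, b = 2, c = 3.
= 3061.8 + 84 + 45 + 756 + (-394.2) + (-108)
= 3444.6.

Var(R) = 3444.6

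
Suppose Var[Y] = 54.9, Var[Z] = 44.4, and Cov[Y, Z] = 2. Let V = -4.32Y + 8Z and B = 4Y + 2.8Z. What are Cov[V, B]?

Cov[V, B] = 85.696

By bilinearity, Cov[V, B] = ac·Var[Y] + bd·Var[Z] + (ad+bc)·Cov[Y, Z], with a=-4.32, b=8, c=4, d=2.8.
ac·Var[Y] = (-4.32)·4·54.9 = -948.672
bd·Var[Z] = 8·2.8·44.4 = 994.56
(ad+bc)·Cov[Y, Z] = (19.904)·2 = 39.808
Cov[V, B] = -948.672 + 994.56 + 39.808 = 85.696.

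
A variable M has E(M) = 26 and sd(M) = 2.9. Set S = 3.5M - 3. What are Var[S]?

Var[S] = 103.0225

S = 3.5M - 3 is linear with a = 3.5, b = -3.
Var[M] = 2.9² = 8.41.
Var[S] = a²·Var[M] = 3.5²·8.41 = 103.0225 (the additive constant -3 does not affect variance).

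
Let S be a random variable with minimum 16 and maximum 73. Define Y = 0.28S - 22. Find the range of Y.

Range of S = 73 − 16 = 57.
Range(Y) = |a|·Range(S) = |0.28|·57 = 15.96.

Range(Y) = 15.96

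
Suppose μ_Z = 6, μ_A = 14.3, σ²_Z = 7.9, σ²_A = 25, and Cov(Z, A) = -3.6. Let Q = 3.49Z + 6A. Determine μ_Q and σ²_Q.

μ_Q = 106.74, σ²_Q = 845.45479

μ_Q = 3.49·μ_Z + 6·μ_A = 3.49·6 + 6·14.3 = 106.74.
σ²_Q = a²·σ²_Z + b²·σ²_A + 2ab·Cov(Z, A) with a = 3.49, b = 6.
= 3.49²·7.9 + 6²·25 + 2·3.49·6·(-3.6)
= 96.22279 + 900 + (-150.768) = 845.45479.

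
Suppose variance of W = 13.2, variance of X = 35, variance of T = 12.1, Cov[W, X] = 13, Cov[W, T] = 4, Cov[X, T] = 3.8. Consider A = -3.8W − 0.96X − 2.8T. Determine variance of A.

variance of A = 518.1248

variance of A = a²·variance of W + b²·variance of X + c²·variance of T + 2ab·Cov[W, X] + 2ac·Cov[W, T] + 2bc·Cov[X, T], with a = -3.8, b = -0.96, c = -2.8.
= 190.608 + 32.256 + 94.864 + 94.848 + 85.12 + 20.4288
= 518.1248.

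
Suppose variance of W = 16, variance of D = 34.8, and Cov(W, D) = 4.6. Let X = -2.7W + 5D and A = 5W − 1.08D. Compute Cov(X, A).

By bilinearity, Cov(X, A) = ac·variance of W + bd·variance of D + (ad+bc)·Cov(W, D), with a=-2.7, b=5, c=5, d=-1.08.
ac·variance of W = (-2.7)·5·16 = -216
bd·variance of D = 5·(-1.08)·34.8 = -187.92
(ad+bc)·Cov(W, D) = (27.916)·4.6 = 128.4136
Cov(X, A) = -216 + (-187.92) + 128.4136 = -275.5064.

Cov(X, A) = -275.5064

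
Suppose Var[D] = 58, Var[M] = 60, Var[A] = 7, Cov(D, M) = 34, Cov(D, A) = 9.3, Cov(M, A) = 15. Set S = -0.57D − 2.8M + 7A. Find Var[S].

Var[S] = 278.5582

Var[S] = a²·Var[D] + b²·Var[M] + c²·Var[A] + 2ab·Cov(D, M) + 2ac·Cov(D, A) + 2bc·Cov(M, A), with a = -0.57, b = -2.8, c = 7.
= 18.8442 + 470.4 + 343 + 108.528 + (-74.214) + (-588)
= 278.5582.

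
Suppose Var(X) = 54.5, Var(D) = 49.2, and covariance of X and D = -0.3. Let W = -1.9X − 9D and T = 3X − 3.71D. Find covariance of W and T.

By bilinearity, covariance of W and T = ac·Var(X) + bd·Var(D) + (ad+bc)·covariance of X and D, with a=-1.9, b=-9, c=3, d=-3.71.
ac·Var(X) = (-1.9)·3·54.5 = -310.65
bd·Var(D) = (-9)·(-3.71)·49.2 = 1642.788
(ad+bc)·covariance of X and D = (-19.951)·(-0.3) = 5.9853
covariance of W and T = -310.65 + 1642.788 + 5.9853 = 1338.1233.

covariance of W and T = 1338.1233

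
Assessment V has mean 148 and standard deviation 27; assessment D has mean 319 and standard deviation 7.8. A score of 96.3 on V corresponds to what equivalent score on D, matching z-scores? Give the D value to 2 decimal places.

z = (96.3 − 148)/27 ≈ -1.9148.
D = 319 + z·7.8 = 319 + (96.3 − 148)·7.8/27 ≈ 304.06.

D = 304.06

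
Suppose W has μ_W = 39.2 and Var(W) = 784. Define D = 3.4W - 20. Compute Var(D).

Var(D) = 9063.04

D = 3.4W - 20 is linear with a = 3.4, b = -20.
Var(D) = a²·Var(W) = 3.4²·784 = 9063.04 (the additive constant -20 does not affect variance).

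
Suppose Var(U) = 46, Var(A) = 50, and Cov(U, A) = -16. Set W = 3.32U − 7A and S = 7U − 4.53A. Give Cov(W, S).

Cov(W, S) = 3679.1736

By bilinearity, Cov(W, S) = ac·Var(U) + bd·Var(A) + (ad+bc)·Cov(U, A), with a=3.32, b=-7, c=7, d=-4.53.
ac·Var(U) = 3.32·7·46 = 1069.04
bd·Var(A) = (-7)·(-4.53)·50 = 1585.5
(ad+bc)·Cov(U, A) = (-64.0396)·(-16) = 1024.6336
Cov(W, S) = 1069.04 + 1585.5 + 1024.6336 = 3679.1736.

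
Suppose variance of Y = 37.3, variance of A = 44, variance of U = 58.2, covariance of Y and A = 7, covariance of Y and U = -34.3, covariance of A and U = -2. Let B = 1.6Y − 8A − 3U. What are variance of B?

variance of B = 3489.368

variance of B = a²·variance of Y + b²·variance of A + c²·variance of U + 2ab·covariance of Y and A + 2ac·covariance of Y and U + 2bc·covariance of A and U, with a = 1.6, b = -8, c = -3.
= 95.488 + 2816 + 523.8 + (-179.2) + 329.28 + (-96)
= 3489.368.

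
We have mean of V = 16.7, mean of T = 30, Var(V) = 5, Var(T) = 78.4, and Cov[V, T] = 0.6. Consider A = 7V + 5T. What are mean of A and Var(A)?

mean of A = 266.9, Var(A) = 2247

mean of A = 7·mean of V + 5·mean of T = 7·16.7 + 5·30 = 266.9.
Var(A) = a²·Var(V) + b²·Var(T) + 2ab·Cov[V, T] with a = 7, b = 5.
= 7²·5 + 5²·78.4 + 2·7·5·0.6
= 245 + 1960 + 42 = 2247.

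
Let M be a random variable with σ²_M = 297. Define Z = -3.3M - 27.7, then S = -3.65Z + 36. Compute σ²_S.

σ²_Z = (-3.3)²·297 = 3234.33.
σ²_S = (-3.65)²·3234.33 = 43089.361425.

σ²_S = 43089.361425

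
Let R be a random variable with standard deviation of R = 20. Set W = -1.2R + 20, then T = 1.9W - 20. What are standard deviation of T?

standard deviation of T = 45.6

standard deviation of W = |-1.2|·20 = 24.
standard deviation of T = |1.9|·24 = 45.6.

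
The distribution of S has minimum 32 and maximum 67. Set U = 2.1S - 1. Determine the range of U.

Range(U) = 73.5

Range of S = 67 − 32 = 35.
Range(U) = |a|·Range(S) = |2.1|·35 = 73.5.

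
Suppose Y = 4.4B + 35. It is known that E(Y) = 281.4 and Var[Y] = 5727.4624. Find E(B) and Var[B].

From Y = 4.4B + 35: E(Y) = a·E(B) + b, so E(B) = (E(Y) − b)/a = (281.4 − 35)/4.4 = 56.
Var[Y] = a²·Var[B], so Var[B] = 5727.4624/4.4² = 295.84.

E(B) = 56, Var[B] = 295.84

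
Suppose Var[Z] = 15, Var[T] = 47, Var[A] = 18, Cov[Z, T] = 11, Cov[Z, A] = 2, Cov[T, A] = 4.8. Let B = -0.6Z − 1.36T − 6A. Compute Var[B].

Var[B] = a²·Var[Z] + b²·Var[T] + c²·Var[A] + 2ab·Cov[Z, T] + 2ac·Cov[Z, A] + 2bc·Cov[T, A], with a = -0.6, b = -1.36, c = -6.
= 5.4 + 86.9312 + 648 + 17.952 + 14.4 + 78.336
= 851.0192.

Var[B] = 851.0192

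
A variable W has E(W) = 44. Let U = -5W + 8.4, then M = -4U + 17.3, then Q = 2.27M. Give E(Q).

E(U) = (-5)·44 + 8.4 = -211.6.
E(M) = (-4)·(-211.6) + 17.3 = 863.7.
E(Q) = 2.27·863.7 = 1960.599.

E(Q) = 1960.599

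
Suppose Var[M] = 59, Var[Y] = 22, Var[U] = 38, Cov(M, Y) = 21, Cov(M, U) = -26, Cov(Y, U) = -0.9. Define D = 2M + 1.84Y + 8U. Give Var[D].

Var[D] = 2038.5472

Var[D] = a²·Var[M] + b²·Var[Y] + c²·Var[U] + 2ab·Cov(M, Y) + 2ac·Cov(M, U) + 2bc·Cov(Y, U), with a = 2, b = 1.84, c = 8.
= 236 + 74.4832 + 2432 + 154.56 + (-832) + (-26.496)
= 2038.5472.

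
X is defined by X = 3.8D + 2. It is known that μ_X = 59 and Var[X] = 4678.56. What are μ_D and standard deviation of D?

From X = 3.8D + 2: μ_X = a·μ_D + b, so μ_D = (μ_X − b)/a = (59 − 2)/3.8 = 15.
standard deviation of X = √4678.56 = 68.4.
standard deviation of X = |a|·standard deviation of D, so standard deviation of D = 68.4/|3.8| = 18.

μ_D = 15, standard deviation of D = 18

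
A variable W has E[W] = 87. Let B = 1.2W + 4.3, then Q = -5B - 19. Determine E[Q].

E[Q] = -562.5

E[B] = 1.2·87 + 4.3 = 108.7.
E[Q] = (-5)·108.7 + (-19) = -562.5.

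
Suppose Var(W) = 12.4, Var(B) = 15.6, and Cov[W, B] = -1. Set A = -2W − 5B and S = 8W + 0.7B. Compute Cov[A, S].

Cov[A, S] = -211.6

By bilinearity, Cov[A, S] = ac·Var(W) + bd·Var(B) + (ad+bc)·Cov[W, B], with a=-2, b=-5, c=8, d=0.7.
ac·Var(W) = (-2)·8·12.4 = -198.4
bd·Var(B) = (-5)·0.7·15.6 = -54.6
(ad+bc)·Cov[W, B] = (-41.4)·(-1) = 41.4
Cov[A, S] = -198.4 + (-54.6) + 41.4 = -211.6.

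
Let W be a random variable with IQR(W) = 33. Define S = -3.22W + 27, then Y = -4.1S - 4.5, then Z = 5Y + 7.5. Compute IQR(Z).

IQR(Z) = 2178.33

IQR(S) = |-3.22|·33 = 106.26.
IQR(Y) = |-4.1|·106.26 = 435.666.
IQR(Z) = |5|·435.666 = 2178.33.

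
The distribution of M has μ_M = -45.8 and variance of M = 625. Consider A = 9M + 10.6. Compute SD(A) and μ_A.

SD(A) = 225, μ_A = -401.6

A = 9M + 10.6 is linear with a = 9, b = 10.6.
SD(M) = √625 = 25.
SD(A) = |a|·SD(M) = |9|·25 = 225.
μ_A = a·μ_M + b = 9·(-45.8) + 10.6 = -401.6.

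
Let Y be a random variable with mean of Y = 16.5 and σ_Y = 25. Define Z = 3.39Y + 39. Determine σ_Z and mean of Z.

σ_Z = 84.75, mean of Z = 94.935

Z = 3.39Y + 39 is linear with a = 3.39, b = 39.
σ_Z = |a|·σ_Y = |3.39|·25 = 84.75.
mean of Z = a·mean of Y + b = 3.39·16.5 + 39 = 94.935.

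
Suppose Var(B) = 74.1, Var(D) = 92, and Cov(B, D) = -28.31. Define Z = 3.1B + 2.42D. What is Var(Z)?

Var(Z) = 826.12656

Var(Z) = a²·Var(B) + b²·Var(D) + 2ab·Cov(B, D) with a = 3.1, b = 2.42.
= 3.1²·74.1 + 2.42²·92 + 2·3.1·2.42·(-28.31)
= 712.101 + 538.7888 + (-424.76324) = 826.12656.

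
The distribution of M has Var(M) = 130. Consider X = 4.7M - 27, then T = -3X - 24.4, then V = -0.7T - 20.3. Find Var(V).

Var(V) = 12664.197

Var(X) = 4.7²·130 = 2871.7.
Var(T) = (-3)²·2871.7 = 25845.3.
Var(V) = (-0.7)²·25845.3 = 12664.197.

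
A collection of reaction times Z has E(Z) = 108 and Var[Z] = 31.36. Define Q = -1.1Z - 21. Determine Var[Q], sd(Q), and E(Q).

Q = -1.1Z - 21 is linear with a = -1.1, b = -21.
Var[Q] = a²·Var[Z] = (-1.1)²·31.36 = 37.9456 (the additive constant -21 does not affect variance).
sd(Z) = √31.36 = 5.6.
sd(Q) = |a|·sd(Z) = |-1.1|·5.6 = 6.16.
E(Q) = a·E(Z) + b = (-1.1)·108 + (-21) = -139.8.

Var[Q] = 37.9456, sd(Q) = 6.16, E(Q) = -139.8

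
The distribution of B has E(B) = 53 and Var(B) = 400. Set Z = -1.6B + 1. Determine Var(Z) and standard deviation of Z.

Z = -1.6B + 1 is linear with a = -1.6, b = 1.
Var(Z) = a²·Var(B) = (-1.6)²·400 = 1024 (the additive constant 1 does not affect variance).
standard deviation of B = √400 = 20.
standard deviation of Z = |a|·standard deviation of B = |-1.6|·20 = 32.

Var(Z) = 1024, standard deviation of Z = 32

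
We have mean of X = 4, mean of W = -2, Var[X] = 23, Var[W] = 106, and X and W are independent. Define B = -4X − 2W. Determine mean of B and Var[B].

mean of B = -12, Var[B] = 792

mean of B = (-4)·mean of X + (-2)·mean of W = (-4)·4 + (-2)·(-2) = -12.
Var[B] = a²·Var[X] + b²·Var[W] + 2ab·covariance of X and W with a = -4, b = -2.
Independence gives covariance of X and W = 0.
= (-4)²·23 + (-2)²·106 + 2·(-4)·(-2)·0
= 368 + 424 + 0 = 792.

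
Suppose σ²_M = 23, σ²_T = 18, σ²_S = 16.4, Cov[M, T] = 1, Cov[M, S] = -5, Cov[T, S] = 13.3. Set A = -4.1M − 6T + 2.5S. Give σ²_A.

σ²_A = a²·σ²_M + b²·σ²_T + c²·σ²_S + 2ab·Cov[M, T] + 2ac·Cov[M, S] + 2bc·Cov[T, S], with a = -4.1, b = -6, c = 2.5.
= 386.63 + 648 + 102.5 + 49.2 + 102.5 + (-399)
= 889.83.

σ²_A = 889.83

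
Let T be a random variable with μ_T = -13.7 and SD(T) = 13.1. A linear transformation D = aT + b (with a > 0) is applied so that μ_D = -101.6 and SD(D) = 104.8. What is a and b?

SD(D) = a·SD(T) (a > 0), so a = 104.8/13.1 = 8.
μ_D = a·μ_T + b, so b = -101.6 − 8·(-13.7) = 8.

a = 8, b = 8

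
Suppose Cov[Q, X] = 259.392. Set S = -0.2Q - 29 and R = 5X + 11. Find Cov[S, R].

Cov[S, R] = -259.392

Cov[S, R] = a·c·Cov[Q, X] = (-0.2)·5·259.392 = -259.392. Additive constants drop out.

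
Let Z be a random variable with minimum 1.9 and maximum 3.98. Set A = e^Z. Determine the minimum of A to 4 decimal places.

min(A) = 6.6859

e^Z is increasing on this domain, so min(A) comes from min(Z) = 1.9: min(A) = exp(1.9) ≈ 6.6859.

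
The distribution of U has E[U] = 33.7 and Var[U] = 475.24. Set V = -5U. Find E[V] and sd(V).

V = -5U is linear with a = -5, b = 0.
E[V] = a·E[U] + b = (-5)·33.7 = -168.5.
sd(U) = √475.24 = 21.8.
sd(V) = |a|·sd(U) = |-5|·21.8 = 109.

E[V] = -168.5, sd(V) = 109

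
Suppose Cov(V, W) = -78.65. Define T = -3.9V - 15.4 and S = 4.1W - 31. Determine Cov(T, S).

Cov(T, S) = a·c·Cov(V, W) = (-3.9)·4.1·(-78.65) = 1257.6135. Additive constants drop out.

Cov(T, S) = 1257.6135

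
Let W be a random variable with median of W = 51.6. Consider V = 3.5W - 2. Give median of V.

median of V = 178.6

A linear map preserves order up to sign, so median of V = a·median of W + b = 3.5·51.6 + (-2) = 178.6.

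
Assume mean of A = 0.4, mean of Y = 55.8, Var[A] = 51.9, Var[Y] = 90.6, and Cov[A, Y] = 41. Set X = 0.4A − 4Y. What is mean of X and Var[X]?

mean of X = -223.04, Var[X] = 1326.704

mean of X = 0.4·mean of A + (-4)·mean of Y = 0.4·0.4 + (-4)·55.8 = -223.04.
Var[X] = a²·Var[A] + b²·Var[Y] + 2ab·Cov[A, Y] with a = 0.4, b = -4.
= 0.4²·51.9 + (-4)²·90.6 + 2·0.4·(-4)·41
= 8.304 + 1449.6 + (-131.2) = 1326.704.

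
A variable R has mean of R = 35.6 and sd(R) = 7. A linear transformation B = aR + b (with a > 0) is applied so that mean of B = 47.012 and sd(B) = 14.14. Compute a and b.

a = 2.02, b = -24.9

sd(B) = a·sd(R) (a > 0), so a = 14.14/7 = 2.02.
mean of B = a·mean of R + b, so b = 47.012 − 2.02·35.6 = -24.9.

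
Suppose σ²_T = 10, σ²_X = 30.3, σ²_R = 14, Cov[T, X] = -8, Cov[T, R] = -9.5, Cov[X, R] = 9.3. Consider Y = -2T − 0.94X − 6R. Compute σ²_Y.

σ²_Y = a²·σ²_T + b²·σ²_X + c²·σ²_R + 2ab·Cov[T, X] + 2ac·Cov[T, R] + 2bc·Cov[X, R], with a = -2, b = -0.94, c = -6.
= 40 + 26.77308 + 504 + (-30.08) + (-228) + 104.904
= 417.59708.

σ²_Y = 417.59708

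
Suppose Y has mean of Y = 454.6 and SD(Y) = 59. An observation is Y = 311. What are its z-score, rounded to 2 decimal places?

z = (Y − mean of Y) / SD(Y) = (311 − 454.6) / 59 ≈ -2.43.

z = -2.43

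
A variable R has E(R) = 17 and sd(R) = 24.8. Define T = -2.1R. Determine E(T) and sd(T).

T = -2.1R is linear with a = -2.1, b = 0.
E(T) = a·E(R) + b = (-2.1)·17 = -35.7.
sd(T) = |a|·sd(R) = |-2.1|·24.8 = 52.08.

E(T) = -35.7, sd(T) = 52.08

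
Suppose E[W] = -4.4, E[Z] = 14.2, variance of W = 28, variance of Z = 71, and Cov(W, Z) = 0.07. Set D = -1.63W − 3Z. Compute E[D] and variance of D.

E[D] = (-1.63)·E[W] + (-3)·E[Z] = (-1.63)·(-4.4) + (-3)·14.2 = -35.428.
variance of D = a²·variance of W + b²·variance of Z + 2ab·Cov(W, Z) with a = -1.63, b = -3.
= (-1.63)²·28 + (-3)²·71 + 2·(-1.63)·(-3)·0.07
= 74.3932 + 639 + 0.6846 = 714.0778.

E[D] = -35.428, variance of D = 714.0778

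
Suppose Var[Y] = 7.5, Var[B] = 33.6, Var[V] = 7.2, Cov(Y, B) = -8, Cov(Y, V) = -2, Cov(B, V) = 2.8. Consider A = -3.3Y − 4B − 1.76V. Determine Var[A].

Var[A] = 446.56972

Var[A] = a²·Var[Y] + b²·Var[B] + c²·Var[V] + 2ab·Cov(Y, B) + 2ac·Cov(Y, V) + 2bc·Cov(B, V), with a = -3.3, b = -4, c = -1.76.
= 81.675 + 537.6 + 22.30272 + (-211.2) + (-23.232) + 39.424
= 446.56972.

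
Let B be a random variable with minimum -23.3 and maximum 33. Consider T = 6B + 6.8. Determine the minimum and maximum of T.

a = 6 > 0, so min(T) = a·min(B)+b = 6·(-23.3) + 6.8 = -133 and max(T) = 6·33 + 6.8 = 204.8.

min(T) = -133, max(T) = 204.8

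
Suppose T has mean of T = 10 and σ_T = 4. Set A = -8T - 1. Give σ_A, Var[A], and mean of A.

A = -8T - 1 is linear with a = -8, b = -1.
σ_A = |a|·σ_T = |-8|·4 = 32.
Var[T] = 4² = 16.
Var[A] = a²·Var[T] = (-8)²·16 = 1024 (the additive constant -1 does not affect variance).
mean of A = a·mean of T + b = (-8)·10 + (-1) = -81.

σ_A = 32, Var[A] = 1024, mean of A = -81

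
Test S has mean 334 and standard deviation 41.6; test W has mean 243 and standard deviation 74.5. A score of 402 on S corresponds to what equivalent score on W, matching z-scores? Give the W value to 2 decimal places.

z = (402 − 334)/41.6 ≈ 1.6346.
W = 243 + z·74.5 = 243 + (402 − 334)·74.5/41.6 ≈ 364.78.

W = 364.78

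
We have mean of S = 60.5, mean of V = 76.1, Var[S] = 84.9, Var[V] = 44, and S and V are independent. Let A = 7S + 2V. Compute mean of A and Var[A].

mean of A = 7·mean of S + 2·mean of V = 7·60.5 + 2·76.1 = 575.7.
Var[A] = a²·Var[S] + b²·Var[V] + 2ab·covariance of S and V with a = 7, b = 2.
Independence gives covariance of S and V = 0.
= 7²·84.9 + 2²·44 + 2·7·2·0
= 4160.1 + 176 + 0 = 4336.1.

mean of A = 575.7, Var[A] = 4336.1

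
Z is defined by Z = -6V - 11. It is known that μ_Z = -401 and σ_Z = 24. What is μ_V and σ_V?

μ_V = 65, σ_V = 4

From Z = -6V - 11: μ_Z = a·μ_V + b, so μ_V = (μ_Z − b)/a = (-401 − (-11))/(-6) = 65.
σ_Z = |a|·σ_V, so σ_V = 24/|-6| = 4.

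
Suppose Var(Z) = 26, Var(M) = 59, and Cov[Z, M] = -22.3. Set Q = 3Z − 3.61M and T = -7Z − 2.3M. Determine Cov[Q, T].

Cov[Q, T] = -465.774

By bilinearity, Cov[Q, T] = ac·Var(Z) + bd·Var(M) + (ad+bc)·Cov[Z, M], with a=3, b=-3.61, c=-7, d=-2.3.
ac·Var(Z) = 3·(-7)·26 = -546
bd·Var(M) = (-3.61)·(-2.3)·59 = 489.877
(ad+bc)·Cov[Z, M] = (18.37)·(-22.3) = -409.651
Cov[Q, T] = -546 + 489.877 + (-409.651) = -465.774.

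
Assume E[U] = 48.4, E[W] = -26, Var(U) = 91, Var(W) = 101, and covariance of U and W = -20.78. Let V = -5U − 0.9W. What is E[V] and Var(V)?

E[V] = (-5)·E[U] + (-0.9)·E[W] = (-5)·48.4 + (-0.9)·(-26) = -218.6.
Var(V) = a²·Var(U) + b²·Var(W) + 2ab·covariance of U and W with a = -5, b = -0.9.
= (-5)²·91 + (-0.9)²·101 + 2·(-5)·(-0.9)·(-20.78)
= 2275 + 81.81 + (-187.02) = 2169.79.

E[V] = -218.6, Var(V) = 2169.79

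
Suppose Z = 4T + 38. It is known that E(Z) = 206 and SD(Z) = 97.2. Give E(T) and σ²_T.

E(T) = 42, σ²_T = 590.49

From Z = 4T + 38: E(Z) = a·E(T) + b, so E(T) = (E(Z) − b)/a = (206 − 38)/4 = 42.
σ²_Z = 97.2² = 9447.84.
σ²_Z = a²·σ²_T, so σ²_T = 9447.84/4² = 590.49.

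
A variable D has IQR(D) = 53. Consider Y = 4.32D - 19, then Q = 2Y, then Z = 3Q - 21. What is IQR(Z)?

IQR(Z) = 1373.76

IQR(Y) = |4.32|·53 = 228.96.
IQR(Q) = |2|·228.96 = 457.92.
IQR(Z) = |3|·457.92 = 1373.76.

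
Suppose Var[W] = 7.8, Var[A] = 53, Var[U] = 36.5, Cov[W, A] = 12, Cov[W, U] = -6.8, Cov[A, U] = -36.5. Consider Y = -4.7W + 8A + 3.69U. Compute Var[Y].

Var[Y] = a²·Var[W] + b²·Var[A] + c²·Var[U] + 2ab·Cov[W, A] + 2ac·Cov[W, U] + 2bc·Cov[A, U], with a = -4.7, b = 8, c = 3.69.
= 172.302 + 3392 + 496.98765 + (-902.4) + 235.8648 + (-2154.96)
= 1239.79445.

Var[Y] = 1239.79445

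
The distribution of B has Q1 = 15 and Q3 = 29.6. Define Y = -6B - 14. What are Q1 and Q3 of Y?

Q1(Y) = -191.6, Q3(Y) = -104

a = -6 < 0 reverses order: Q1(Y) comes from Q3(B), Q3(Y) from Q1(B).
Q1(Y) = (-6)·29.6 + (-14) = -191.6; Q3(Y) = (-6)·15 + (-14) = -104.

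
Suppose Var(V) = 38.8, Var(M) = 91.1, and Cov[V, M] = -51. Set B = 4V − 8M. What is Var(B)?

Var(B) = a²·Var(V) + b²·Var(M) + 2ab·Cov[V, M] with a = 4, b = -8.
= 4²·38.8 + (-8)²·91.1 + 2·4·(-8)·(-51)
= 620.8 + 5830.4 + 3264 = 9715.2.

Var(B) = 9715.2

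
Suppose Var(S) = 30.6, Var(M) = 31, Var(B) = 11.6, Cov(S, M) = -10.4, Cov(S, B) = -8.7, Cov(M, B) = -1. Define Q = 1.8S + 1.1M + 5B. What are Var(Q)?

Var(Q) = 217.87

Var(Q) = a²·Var(S) + b²·Var(M) + c²·Var(B) + 2ab·Cov(S, M) + 2ac·Cov(S, B) + 2bc·Cov(M, B), with a = 1.8, b = 1.1, c = 5.
= 99.144 + 37.51 + 290 + (-41.184) + (-156.6) + (-11)
= 217.87.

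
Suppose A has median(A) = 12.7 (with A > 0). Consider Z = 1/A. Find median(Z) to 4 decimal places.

1/A is monotone on this domain, so median(Z) = 1/(12.7) ≈ 0.0787.

median(Z) = 0.0787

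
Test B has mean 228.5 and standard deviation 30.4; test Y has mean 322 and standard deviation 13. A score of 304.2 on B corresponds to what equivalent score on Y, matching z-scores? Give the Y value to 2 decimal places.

Y = 354.37

z = (304.2 − 228.5)/30.4 ≈ 2.4901.
Y = 322 + z·13 = 322 + (304.2 − 228.5)·13/30.4 ≈ 354.37.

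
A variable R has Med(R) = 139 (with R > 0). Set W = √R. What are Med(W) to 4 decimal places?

√R is monotone on this domain, so Med(W) = √(139) ≈ 11.7898.

Med(W) = 11.7898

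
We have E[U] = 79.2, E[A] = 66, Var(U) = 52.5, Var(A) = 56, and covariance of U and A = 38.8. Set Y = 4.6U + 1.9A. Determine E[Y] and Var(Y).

E[Y] = 489.72, Var(Y) = 1991.284

E[Y] = 4.6·E[U] + 1.9·E[A] = 4.6·79.2 + 1.9·66 = 489.72.
Var(Y) = a²·Var(U) + b²·Var(A) + 2ab·covariance of U and A with a = 4.6, b = 1.9.
= 4.6²·52.5 + 1.9²·56 + 2·4.6·1.9·38.8
= 1110.9 + 202.16 + 678.224 = 1991.284.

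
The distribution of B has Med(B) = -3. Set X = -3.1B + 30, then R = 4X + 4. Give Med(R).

Med(R) = 161.2

Med(X) = (-3.1)·(-3) + 30 = 39.3.
Med(R) = 4·39.3 + 4 = 161.2.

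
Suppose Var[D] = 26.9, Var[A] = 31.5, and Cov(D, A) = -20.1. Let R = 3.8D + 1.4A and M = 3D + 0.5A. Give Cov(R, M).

Cov(R, M) = 206.1

By bilinearity, Cov(R, M) = ac·Var[D] + bd·Var[A] + (ad+bc)·Cov(D, A), with a=3.8, b=1.4, c=3, d=0.5.
ac·Var[D] = 3.8·3·26.9 = 306.66
bd·Var[A] = 1.4·0.5·31.5 = 22.05
(ad+bc)·Cov(D, A) = (6.1)·(-20.1) = -122.61
Cov(R, M) = 306.66 + 22.05 + (-122.61) = 206.1.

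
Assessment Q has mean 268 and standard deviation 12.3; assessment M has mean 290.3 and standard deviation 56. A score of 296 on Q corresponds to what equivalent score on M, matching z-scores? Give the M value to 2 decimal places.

M = 417.78

z = (296 − 268)/12.3 ≈ 2.2764.
M = 290.3 + z·56 = 290.3 + (296 − 268)·56/12.3 ≈ 417.78.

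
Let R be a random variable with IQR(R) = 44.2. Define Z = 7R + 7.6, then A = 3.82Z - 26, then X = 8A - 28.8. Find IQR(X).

IQR(Z) = |7|·44.2 = 309.4.
IQR(A) = |3.82|·309.4 = 1181.908.
IQR(X) = |8|·1181.908 = 9455.264.

IQR(X) = 9455.264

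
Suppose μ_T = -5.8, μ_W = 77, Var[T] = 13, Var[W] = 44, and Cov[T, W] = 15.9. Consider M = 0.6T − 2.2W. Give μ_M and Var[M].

μ_M = -172.88, Var[M] = 175.664

μ_M = 0.6·μ_T + (-2.2)·μ_W = 0.6·(-5.8) + (-2.2)·77 = -172.88.
Var[M] = a²·Var[T] + b²·Var[W] + 2ab·Cov[T, W] with a = 0.6, b = -2.2.
= 0.6²·13 + (-2.2)²·44 + 2·0.6·(-2.2)·15.9
= 4.68 + 212.96 + (-41.976) = 175.664.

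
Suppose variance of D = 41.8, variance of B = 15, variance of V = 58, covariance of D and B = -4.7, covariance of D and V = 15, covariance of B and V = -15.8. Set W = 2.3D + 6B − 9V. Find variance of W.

variance of W = 6414.802

variance of W = a²·variance of D + b²·variance of B + c²·variance of V + 2ab·covariance of D and B + 2ac·covariance of D and V + 2bc·covariance of B and V, with a = 2.3, b = 6, c = -9.
= 221.122 + 540 + 4698 + (-129.72) + (-621) + 1706.4
= 6414.802.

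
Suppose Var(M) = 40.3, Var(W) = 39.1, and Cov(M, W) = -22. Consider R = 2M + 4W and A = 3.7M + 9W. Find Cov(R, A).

By bilinearity, Cov(R, A) = ac·Var(M) + bd·Var(W) + (ad+bc)·Cov(M, W), with a=2, b=4, c=3.7, d=9.
ac·Var(M) = 2·3.7·40.3 = 298.22
bd·Var(W) = 4·9·39.1 = 1407.6
(ad+bc)·Cov(M, W) = (32.8)·(-22) = -721.6
Cov(R, A) = 298.22 + 1407.6 + (-721.6) = 984.22.

Cov(R, A) = 984.22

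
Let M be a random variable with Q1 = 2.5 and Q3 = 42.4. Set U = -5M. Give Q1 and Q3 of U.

Q1(U) = -212, Q3(U) = -12.5

a = -5 < 0 reverses order: Q1(U) comes from Q3(M), Q3(U) from Q1(M).
Q1(U) = (-5)·42.4 = -212; Q3(U) = (-5)·2.5 = -12.5.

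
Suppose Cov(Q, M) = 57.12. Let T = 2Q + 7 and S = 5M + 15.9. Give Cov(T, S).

Cov(T, S) = 571.2

Cov(T, S) = a·c·Cov(Q, M) = 2·5·57.12 = 571.2. Additive constants drop out.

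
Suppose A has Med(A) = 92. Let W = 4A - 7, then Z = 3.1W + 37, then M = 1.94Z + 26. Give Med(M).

Med(W) = 4·92 + (-7) = 361.
Med(Z) = 3.1·361 + 37 = 1156.1.
Med(M) = 1.94·1156.1 + 26 = 2268.834.

Med(M) = 2268.834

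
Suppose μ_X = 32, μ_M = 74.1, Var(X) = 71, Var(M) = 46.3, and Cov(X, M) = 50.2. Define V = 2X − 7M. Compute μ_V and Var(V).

μ_V = -454.7, Var(V) = 1147.1

μ_V = 2·μ_X + (-7)·μ_M = 2·32 + (-7)·74.1 = -454.7.
Var(V) = a²·Var(X) + b²·Var(M) + 2ab·Cov(X, M) with a = 2, b = -7.
= 2²·71 + (-7)²·46.3 + 2·2·(-7)·50.2
= 284 + 2268.7 + (-1405.6) = 1147.1.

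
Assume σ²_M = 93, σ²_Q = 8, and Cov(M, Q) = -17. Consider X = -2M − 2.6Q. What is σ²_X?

σ²_X = a²·σ²_M + b²·σ²_Q + 2ab·Cov(M, Q) with a = -2, b = -2.6.
= (-2)²·93 + (-2.6)²·8 + 2·(-2)·(-2.6)·(-17)
= 372 + 54.08 + (-176.8) = 249.28.

σ²_X = 249.28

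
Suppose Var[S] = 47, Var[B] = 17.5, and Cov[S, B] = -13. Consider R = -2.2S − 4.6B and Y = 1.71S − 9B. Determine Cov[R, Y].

Cov[R, Y] = 392.544

By bilinearity, Cov[R, Y] = ac·Var[S] + bd·Var[B] + (ad+bc)·Cov[S, B], with a=-2.2, b=-4.6, c=1.71, d=-9.
ac·Var[S] = (-2.2)·1.71·47 = -176.814
bd·Var[B] = (-4.6)·(-9)·17.5 = 724.5
(ad+bc)·Cov[S, B] = (11.934)·(-13) = -155.142
Cov[R, Y] = -176.814 + 724.5 + (-155.142) = 392.544.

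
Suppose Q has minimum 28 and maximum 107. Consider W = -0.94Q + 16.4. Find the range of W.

Range of Q = 107 − 28 = 79.
Range(W) = |a|·Range(Q) = |-0.94|·79 = 74.26.

Range(W) = 74.26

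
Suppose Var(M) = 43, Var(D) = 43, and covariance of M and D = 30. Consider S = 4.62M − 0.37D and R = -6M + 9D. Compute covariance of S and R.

By bilinearity, covariance of S and R = ac·Var(M) + bd·Var(D) + (ad+bc)·covariance of M and D, with a=4.62, b=-0.37, c=-6, d=9.
ac·Var(M) = 4.62·(-6)·43 = -1191.96
bd·Var(D) = (-0.37)·9·43 = -143.19
(ad+bc)·covariance of M and D = (43.8)·30 = 1314
covariance of S and R = -1191.96 + (-143.19) + 1314 = -21.15.

covariance of S and R = -21.15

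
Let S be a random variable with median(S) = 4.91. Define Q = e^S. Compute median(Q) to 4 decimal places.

e^S is monotone on this domain, so median(Q) = exp(4.91) ≈ 135.6394.

median(Q) = 135.6394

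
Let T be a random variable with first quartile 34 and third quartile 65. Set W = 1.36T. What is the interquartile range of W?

IQR(W) = 42.16

IQR of T = Q3 − Q1 = 65 − 34 = 31.
Under W = aT + b, IQR(W) = |a|·IQR(T) = |1.36|·31 = 42.16 (shifts cancel; spread scales by |a|).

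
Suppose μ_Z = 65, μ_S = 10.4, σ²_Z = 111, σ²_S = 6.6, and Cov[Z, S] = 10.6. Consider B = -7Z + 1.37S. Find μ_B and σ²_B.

μ_B = (-7)·μ_Z + 1.37·μ_S = (-7)·65 + 1.37·10.4 = -440.752.
σ²_B = a²·σ²_Z + b²·σ²_S + 2ab·Cov[Z, S] with a = -7, b = 1.37.
= (-7)²·111 + 1.37²·6.6 + 2·(-7)·1.37·10.6
= 5439 + 12.38754 + (-203.308) = 5248.07954.

μ_B = -440.752, σ²_B = 5248.07954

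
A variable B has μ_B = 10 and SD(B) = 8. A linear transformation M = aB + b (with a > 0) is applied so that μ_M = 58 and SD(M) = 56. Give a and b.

a = 7, b = -12

SD(M) = a·SD(B) (a > 0), so a = 56/8 = 7.
μ_M = a·μ_B + b, so b = 58 − 7·10 = -12.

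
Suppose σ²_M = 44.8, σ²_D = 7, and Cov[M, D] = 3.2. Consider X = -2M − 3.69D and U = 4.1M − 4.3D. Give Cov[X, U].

Cov[X, U] = -277.1838

By bilinearity, Cov[X, U] = ac·σ²_M + bd·σ²_D + (ad+bc)·Cov[M, D], with a=-2, b=-3.69, c=4.1, d=-4.3.
ac·σ²_M = (-2)·4.1·44.8 = -367.36
bd·σ²_D = (-3.69)·(-4.3)·7 = 111.069
(ad+bc)·Cov[M, D] = (-6.529)·3.2 = -20.8928
Cov[X, U] = -367.36 + 111.069 + (-20.8928) = -277.1838.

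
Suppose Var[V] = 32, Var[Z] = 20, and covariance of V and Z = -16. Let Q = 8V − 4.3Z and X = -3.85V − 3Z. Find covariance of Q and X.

By bilinearity, covariance of Q and X = ac·Var[V] + bd·Var[Z] + (ad+bc)·covariance of V and Z, with a=8, b=-4.3, c=-3.85, d=-3.
ac·Var[V] = 8·(-3.85)·32 = -985.6
bd·Var[Z] = (-4.3)·(-3)·20 = 258
(ad+bc)·covariance of V and Z = (-7.445)·(-16) = 119.12
covariance of Q and X = -985.6 + 258 + 119.12 = -608.48.

covariance of Q and X = -608.48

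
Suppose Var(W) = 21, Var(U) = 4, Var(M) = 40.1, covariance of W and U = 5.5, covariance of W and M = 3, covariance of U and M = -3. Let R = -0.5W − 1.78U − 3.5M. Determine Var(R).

Var(R) = a²·Var(W) + b²·Var(U) + c²·Var(M) + 2ab·covariance of W and U + 2ac·covariance of W and M + 2bc·covariance of U and M, with a = -0.5, b = -1.78, c = -3.5.
= 5.25 + 12.6736 + 491.225 + 9.79 + 10.5 + (-37.38)
= 492.0586.

Var(R) = 492.0586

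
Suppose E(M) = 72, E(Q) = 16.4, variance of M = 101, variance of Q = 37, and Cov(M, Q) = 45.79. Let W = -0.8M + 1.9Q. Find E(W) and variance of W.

E(W) = -26.44, variance of W = 59.0084

E(W) = (-0.8)·E(M) + 1.9·E(Q) = (-0.8)·72 + 1.9·16.4 = -26.44.
variance of W = a²·variance of M + b²·variance of Q + 2ab·Cov(M, Q) with a = -0.8, b = 1.9.
= (-0.8)²·101 + 1.9²·37 + 2·(-0.8)·1.9·45.79
= 64.64 + 133.57 + (-139.2016) = 59.0084.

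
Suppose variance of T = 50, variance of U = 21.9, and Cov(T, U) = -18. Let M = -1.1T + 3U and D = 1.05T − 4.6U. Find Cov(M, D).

Cov(M, D) = -507.75

By bilinearity, Cov(M, D) = ac·variance of T + bd·variance of U + (ad+bc)·Cov(T, U), with a=-1.1, b=3, c=1.05, d=-4.6.
ac·variance of T = (-1.1)·1.05·50 = -57.75
bd·variance of U = 3·(-4.6)·21.9 = -302.22
(ad+bc)·Cov(T, U) = (8.21)·(-18) = -147.78
Cov(M, D) = -57.75 + (-302.22) + (-147.78) = -507.75.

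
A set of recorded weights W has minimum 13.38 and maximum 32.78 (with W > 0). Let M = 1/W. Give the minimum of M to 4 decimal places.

1/W is decreasing on this domain, so min(M) comes from max(W) = 32.78: min(M) = 1/(32.78) ≈ 0.0305.

min(M) = 0.0305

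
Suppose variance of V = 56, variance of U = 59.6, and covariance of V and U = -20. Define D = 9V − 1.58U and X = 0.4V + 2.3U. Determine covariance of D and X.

By bilinearity, covariance of D and X = ac·variance of V + bd·variance of U + (ad+bc)·covariance of V and U, with a=9, b=-1.58, c=0.4, d=2.3.
ac·variance of V = 9·0.4·56 = 201.6
bd·variance of U = (-1.58)·2.3·59.6 = -216.5864
(ad+bc)·covariance of V and U = (20.068)·(-20) = -401.36
covariance of D and X = 201.6 + (-216.5864) + (-401.36) = -416.3464.

covariance of D and X = -416.3464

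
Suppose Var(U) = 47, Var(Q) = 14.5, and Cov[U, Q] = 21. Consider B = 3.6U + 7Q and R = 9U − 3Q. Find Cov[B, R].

By bilinearity, Cov[B, R] = ac·Var(U) + bd·Var(Q) + (ad+bc)·Cov[U, Q], with a=3.6, b=7, c=9, d=-3.
ac·Var(U) = 3.6·9·47 = 1522.8
bd·Var(Q) = 7·(-3)·14.5 = -304.5
(ad+bc)·Cov[U, Q] = (52.2)·21 = 1096.2
Cov[B, R] = 1522.8 + (-304.5) + 1096.2 = 2314.5.

Cov[B, R] = 2314.5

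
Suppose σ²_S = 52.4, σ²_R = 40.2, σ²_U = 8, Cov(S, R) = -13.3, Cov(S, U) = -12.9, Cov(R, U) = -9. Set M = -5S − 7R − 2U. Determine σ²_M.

σ²_M = 1870.8

σ²_M = a²·σ²_S + b²·σ²_R + c²·σ²_U + 2ab·Cov(S, R) + 2ac·Cov(S, U) + 2bc·Cov(R, U), with a = -5, b = -7, c = -2.
= 1310 + 1969.8 + 32 + (-931) + (-258) + (-252)
= 1870.8.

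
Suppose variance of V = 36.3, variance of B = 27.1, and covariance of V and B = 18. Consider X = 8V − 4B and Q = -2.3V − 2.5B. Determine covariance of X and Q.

covariance of X and Q = -591.32

By bilinearity, covariance of X and Q = ac·variance of V + bd·variance of B + (ad+bc)·covariance of V and B, with a=8, b=-4, c=-2.3, d=-2.5.
ac·variance of V = 8·(-2.3)·36.3 = -667.92
bd·variance of B = (-4)·(-2.5)·27.1 = 271
(ad+bc)·covariance of V and B = (-10.8)·18 = -194.4
covariance of X and Q = -667.92 + 271 + (-194.4) = -591.32.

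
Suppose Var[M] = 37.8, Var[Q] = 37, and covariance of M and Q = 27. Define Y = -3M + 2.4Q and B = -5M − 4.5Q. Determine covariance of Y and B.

covariance of Y and B = 207.9

By bilinearity, covariance of Y and B = ac·Var[M] + bd·Var[Q] + (ad+bc)·covariance of M and Q, with a=-3, b=2.4, c=-5, d=-4.5.
ac·Var[M] = (-3)·(-5)·37.8 = 567
bd·Var[Q] = 2.4·(-4.5)·37 = -399.6
(ad+bc)·covariance of M and Q = (1.5)·27 = 40.5
covariance of Y and B = 567 + (-399.6) + 40.5 = 207.9.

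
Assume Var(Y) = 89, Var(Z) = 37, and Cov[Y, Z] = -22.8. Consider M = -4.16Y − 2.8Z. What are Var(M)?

Var(M) = a²·Var(Y) + b²·Var(Z) + 2ab·Cov[Y, Z] with a = -4.16, b = -2.8.
= (-4.16)²·89 + (-2.8)²·37 + 2·(-4.16)·(-2.8)·(-22.8)
= 1540.1984 + 290.08 + (-531.1488) = 1299.1296.

Var(M) = 1299.1296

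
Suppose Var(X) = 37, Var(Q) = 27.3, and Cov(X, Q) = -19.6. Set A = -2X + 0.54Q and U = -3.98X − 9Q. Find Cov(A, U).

Cov(A, U) = -148.83368

By bilinearity, Cov(A, U) = ac·Var(X) + bd·Var(Q) + (ad+bc)·Cov(X, Q), with a=-2, b=0.54, c=-3.98, d=-9.
ac·Var(X) = (-2)·(-3.98)·37 = 294.52
bd·Var(Q) = 0.54·(-9)·27.3 = -132.678
(ad+bc)·Cov(X, Q) = (15.8508)·(-19.6) = -310.67568
Cov(A, U) = 294.52 + (-132.678) + (-310.67568) = -148.83368.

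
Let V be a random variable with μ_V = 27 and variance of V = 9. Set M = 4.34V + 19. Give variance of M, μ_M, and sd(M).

M = 4.34V + 19 is linear with a = 4.34, b = 19.
variance of M = a²·variance of V = 4.34²·9 = 169.5204 (the additive constant 19 does not affect variance).
μ_M = a·μ_V + b = 4.34·27 + 19 = 136.18.
sd(V) = √9 = 3.
sd(M) = |a|·sd(V) = |4.34|·3 = 13.02.

variance of M = 169.5204, μ_M = 136.18, sd(M) = 13.02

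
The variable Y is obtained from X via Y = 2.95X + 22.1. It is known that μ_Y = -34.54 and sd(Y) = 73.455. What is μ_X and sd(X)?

From Y = 2.95X + 22.1: μ_Y = a·μ_X + b, so μ_X = (μ_Y − b)/a = (-34.54 − 22.1)/2.95 = -19.2.
sd(Y) = |a|·sd(X), so sd(X) = 73.455/|2.95| = 24.9.

μ_X = -19.2, sd(X) = 24.9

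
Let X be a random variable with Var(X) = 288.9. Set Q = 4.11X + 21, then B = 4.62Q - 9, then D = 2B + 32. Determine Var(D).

Var(Q) = 4.11²·288.9 = 4880.12769.
Var(B) = 4.62²·4880.12769 = 104163.397466436.
Var(D) = 2²·104163.397466436 = 416653.589865744.

Var(D) = 416653.589865744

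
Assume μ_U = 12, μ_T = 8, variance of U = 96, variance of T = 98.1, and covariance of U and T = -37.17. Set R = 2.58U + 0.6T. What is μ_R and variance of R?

μ_R = 35.76, variance of R = 559.25208

μ_R = 2.58·μ_U + 0.6·μ_T = 2.58·12 + 0.6·8 = 35.76.
variance of R = a²·variance of U + b²·variance of T + 2ab·covariance of U and T with a = 2.58, b = 0.6.
= 2.58²·96 + 0.6²·98.1 + 2·2.58·0.6·(-37.17)
= 639.0144 + 35.316 + (-115.07832) = 559.25208.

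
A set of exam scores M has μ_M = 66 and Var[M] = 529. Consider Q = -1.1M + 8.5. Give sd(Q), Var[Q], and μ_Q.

sd(Q) = 25.3, Var[Q] = 640.09, μ_Q = -64.1

Q = -1.1M + 8.5 is linear with a = -1.1, b = 8.5.
sd(M) = √529 = 23.
sd(Q) = |a|·sd(M) = |-1.1|·23 = 25.3.
Var[Q] = a²·Var[M] = (-1.1)²·529 = 640.09 (the additive constant 8.5 does not affect variance).
μ_Q = a·μ_M + b = (-1.1)·66 + 8.5 = -64.1.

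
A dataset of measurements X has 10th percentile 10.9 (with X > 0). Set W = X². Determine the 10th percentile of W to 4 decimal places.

10th percentile of W = 118.81

X² is increasing, so P_{10}(W) = g(P_{10}(X)) = 118.81.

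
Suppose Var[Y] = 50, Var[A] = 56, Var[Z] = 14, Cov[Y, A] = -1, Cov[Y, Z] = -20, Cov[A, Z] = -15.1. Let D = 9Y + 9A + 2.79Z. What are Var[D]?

Var[D] = a²·Var[Y] + b²·Var[A] + c²·Var[Z] + 2ab·Cov[Y, A] + 2ac·Cov[Y, Z] + 2bc·Cov[A, Z], with a = 9, b = 9, c = 2.79.
= 4050 + 4536 + 108.9774 + (-162) + (-1004.4) + (-758.322)
= 6770.2554.

Var[D] = 6770.2554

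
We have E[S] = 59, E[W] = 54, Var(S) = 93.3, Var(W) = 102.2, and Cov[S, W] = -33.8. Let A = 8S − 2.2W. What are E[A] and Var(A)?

E[A] = 8·E[S] + (-2.2)·E[W] = 8·59 + (-2.2)·54 = 353.2.
Var(A) = a²·Var(S) + b²·Var(W) + 2ab·Cov[S, W] with a = 8, b = -2.2.
= 8²·93.3 + (-2.2)²·102.2 + 2·8·(-2.2)·(-33.8)
= 5971.2 + 494.648 + 1189.76 = 7655.608.

E[A] = 353.2, Var(A) = 7655.608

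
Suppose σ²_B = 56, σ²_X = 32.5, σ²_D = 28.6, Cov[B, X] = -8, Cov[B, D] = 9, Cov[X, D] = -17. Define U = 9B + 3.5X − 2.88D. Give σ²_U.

σ²_U = 4543.50484

σ²_U = a²·σ²_B + b²·σ²_X + c²·σ²_D + 2ab·Cov[B, X] + 2ac·Cov[B, D] + 2bc·Cov[X, D], with a = 9, b = 3.5, c = -2.88.
= 4536 + 398.125 + 237.21984 + (-504) + (-466.56) + 342.72
= 4543.50484.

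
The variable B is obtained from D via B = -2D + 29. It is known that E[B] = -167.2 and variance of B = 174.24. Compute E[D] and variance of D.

E[D] = 98.1, variance of D = 43.56

From B = -2D + 29: E[B] = a·E[D] + b, so E[D] = (E[B] − b)/a = (-167.2 − 29)/(-2) = 98.1.
variance of B = a²·variance of D, so variance of D = 174.24/(-2)² = 43.56.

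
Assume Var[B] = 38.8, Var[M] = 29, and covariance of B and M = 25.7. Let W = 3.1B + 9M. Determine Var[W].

Var[W] = 4155.928

Var[W] = a²·Var[B] + b²·Var[M] + 2ab·covariance of B and M with a = 3.1, b = 9.
= 3.1²·38.8 + 9²·29 + 2·3.1·9·25.7
= 372.868 + 2349 + 1434.06 = 4155.928.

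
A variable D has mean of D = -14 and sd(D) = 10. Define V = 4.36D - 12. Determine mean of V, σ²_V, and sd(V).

mean of V = -73.04, σ²_V = 1900.96, sd(V) = 43.6

V = 4.36D - 12 is linear with a = 4.36, b = -12.
mean of V = a·mean of D + b = 4.36·(-14) + (-12) = -73.04.
σ²_D = 10² = 100.
σ²_V = a²·σ²_D = 4.36²·100 = 1900.96 (the additive constant -12 does not affect variance).
sd(V) = |a|·sd(D) = |4.36|·10 = 43.6.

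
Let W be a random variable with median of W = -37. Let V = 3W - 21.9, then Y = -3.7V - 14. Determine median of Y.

median of Y = 477.73

median of V = 3·(-37) + (-21.9) = -132.9.
median of Y = (-3.7)·(-132.9) + (-14) = 477.73.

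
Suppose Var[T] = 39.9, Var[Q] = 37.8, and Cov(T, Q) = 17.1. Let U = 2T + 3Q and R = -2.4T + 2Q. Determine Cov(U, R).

Cov(U, R) = -19.44

By bilinearity, Cov(U, R) = ac·Var[T] + bd·Var[Q] + (ad+bc)·Cov(T, Q), with a=2, b=3, c=-2.4, d=2.
ac·Var[T] = 2·(-2.4)·39.9 = -191.52
bd·Var[Q] = 3·2·37.8 = 226.8
(ad+bc)·Cov(T, Q) = (-3.2)·17.1 = -54.72
Cov(U, R) = -191.52 + 226.8 + (-54.72) = -19.44.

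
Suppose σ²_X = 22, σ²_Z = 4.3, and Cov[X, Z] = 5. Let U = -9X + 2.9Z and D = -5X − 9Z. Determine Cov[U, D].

Cov[U, D] = 1210.27

By bilinearity, Cov[U, D] = ac·σ²_X + bd·σ²_Z + (ad+bc)·Cov[X, Z], with a=-9, b=2.9, c=-5, d=-9.
ac·σ²_X = (-9)·(-5)·22 = 990
bd·σ²_Z = 2.9·(-9)·4.3 = -112.23
(ad+bc)·Cov[X, Z] = (66.5)·5 = 332.5
Cov[U, D] = 990 + (-112.23) + 332.5 = 1210.27.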